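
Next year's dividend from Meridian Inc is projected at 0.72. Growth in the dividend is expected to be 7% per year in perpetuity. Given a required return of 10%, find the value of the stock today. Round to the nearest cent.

24.00

Growing perpetuity: P = D₁ / (r − g) = 0.7200 / (0.1 − 0.07) = 24.00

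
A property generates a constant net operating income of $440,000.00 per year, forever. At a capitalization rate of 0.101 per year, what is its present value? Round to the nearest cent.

Level perpetuity: PV = C / r = $440,000.00 / 0.101 = $4,356,435.64

$4356435.64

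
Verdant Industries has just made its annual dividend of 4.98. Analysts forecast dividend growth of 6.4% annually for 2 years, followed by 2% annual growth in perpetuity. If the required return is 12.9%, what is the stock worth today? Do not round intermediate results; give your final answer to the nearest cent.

50.51

D_1 = 5.29872
D_2 = 5.63784
Terminal value at year 2: TV = D_2×(1+g_2)/(r−g_2) = 5.75059/0.109 = 52.75775
P_0 = D_1/(1+r)^1 + D_2/(1+r)^2 + TV/(1+r)^2
    = 4.69329 + 4.42308 + 41.39028 = 50.50665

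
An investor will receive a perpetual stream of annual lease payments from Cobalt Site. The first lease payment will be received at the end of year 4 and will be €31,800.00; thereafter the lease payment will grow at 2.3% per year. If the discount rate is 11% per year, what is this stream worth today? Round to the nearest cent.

€267263.06

Value at end of year 3: C₁ / (r − g) = €31,800.00 / (0.11 − 0.023) = €365,517.2414
Discount to today: PV = €365,517.2414 / (1 + 0.11)^3 = €365,517.2414 / 1.367631 = €267,263.06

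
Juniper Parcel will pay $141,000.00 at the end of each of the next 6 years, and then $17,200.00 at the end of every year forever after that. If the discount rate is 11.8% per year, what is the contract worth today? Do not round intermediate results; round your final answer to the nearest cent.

$657651.16

PV of 6-year annuity: $141,000.00 × [1 − (1+0.118)^−6] / 0.118 = 583007.03880
Perpetuity value at year 6: $17,200.00 / 0.118 = 145762.71186
PV of perpetuity: 145762.71186 / (1+0.118)^6 = 74644.12273
Total PV = 583007.03880 + 74644.12273 = 657651.16153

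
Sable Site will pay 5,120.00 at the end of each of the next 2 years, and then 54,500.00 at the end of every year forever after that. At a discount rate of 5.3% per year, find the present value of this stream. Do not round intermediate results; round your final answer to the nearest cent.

936873.03

PV of 2-year annuity: 5,120.00 × [1 − (1+0.053)^−2] / 0.053 = 9479.86533
Perpetuity value at year 2: 54,500.00 / 0.053 = 1028301.88679
PV of perpetuity: 1028301.88679 / (1+0.053)^2 = 927393.16401
Total PV = 9479.86533 + 927393.16401 = 936873.02934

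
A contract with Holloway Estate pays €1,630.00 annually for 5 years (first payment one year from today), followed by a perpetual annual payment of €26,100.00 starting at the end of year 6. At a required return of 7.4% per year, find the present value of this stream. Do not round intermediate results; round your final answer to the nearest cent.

€253436.35

PV of 5-year annuity: €1,630.00 × [1 − (1+0.074)^−5] / 0.074 = 6612.34829
Perpetuity value at year 5: €26,100.00 / 0.074 = 352702.70270
PV of perpetuity: 352702.70270 / (1+0.074)^5 = 246823.99695
Total PV = 6612.34829 + 246823.99695 = 253436.34524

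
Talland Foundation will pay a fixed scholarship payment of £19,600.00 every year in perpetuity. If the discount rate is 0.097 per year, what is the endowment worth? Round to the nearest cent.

£202061.86

Level perpetuity: PV = C / r = £19,600.00 / 0.097 = £202,061.86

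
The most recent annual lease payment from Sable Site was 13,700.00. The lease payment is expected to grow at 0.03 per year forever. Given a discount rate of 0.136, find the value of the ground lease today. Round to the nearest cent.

D₁ = D₀ × (1 + g) = 13,700.00 × 1.03 = 14,111.0000
Growing perpetuity: P = D₁ / (r − g) = 14,111.0000 / (0.136 − 0.03) = 133,122.64

133122.64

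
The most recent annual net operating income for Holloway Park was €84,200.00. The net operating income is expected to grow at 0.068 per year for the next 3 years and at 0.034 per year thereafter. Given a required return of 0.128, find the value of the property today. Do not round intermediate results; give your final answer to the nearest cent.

D_1 = 89925.60000
D_2 = 96040.54080
D_3 = 102571.29757
Terminal value at year 3: TV = D_3×(1+g_2)/(r−g_2) = 106058.72169/0.094 = 1128284.27332
P_0 = D_1/(1+r)^1 + D_2/(1+r)^2 + D_3/(1+r)^3 + TV/(1+r)^3
    = 79721.27660 + 75480.78316 + 71465.84789 + 786124.32674 = 1012792.23438

€1012792.23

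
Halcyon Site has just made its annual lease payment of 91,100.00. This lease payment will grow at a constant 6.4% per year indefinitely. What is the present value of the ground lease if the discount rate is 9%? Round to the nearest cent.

D₁ = D₀ × (1 + g) = 91,100.00 × 1.064 = 96,930.4000
Growing perpetuity: P = D₁ / (r − g) = 96,930.4000 / (0.09 − 0.064) = 3,728,092.31

3728092.31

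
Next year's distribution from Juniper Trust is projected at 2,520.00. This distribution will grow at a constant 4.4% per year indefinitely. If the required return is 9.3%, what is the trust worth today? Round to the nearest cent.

Growing perpetuity: P = D₁ / (r − g) = 2,520.0000 / (0.093 − 0.044) = 51,428.57

51428.57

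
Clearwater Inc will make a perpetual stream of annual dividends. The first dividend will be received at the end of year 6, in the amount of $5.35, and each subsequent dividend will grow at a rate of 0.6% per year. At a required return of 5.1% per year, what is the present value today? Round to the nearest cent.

$92.71

Value at end of year 5: C₁ / (r − g) = $5.35 / (0.051 − 0.006) = $118.8889
Discount to today: PV = $118.8889 / (1 + 0.051)^5 = $118.8889 / 1.282371 = $92.71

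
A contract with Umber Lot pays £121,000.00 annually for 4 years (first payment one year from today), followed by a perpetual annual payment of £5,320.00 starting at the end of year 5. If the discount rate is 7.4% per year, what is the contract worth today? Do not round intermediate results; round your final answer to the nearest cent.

PV of 4-year annuity: £121,000.00 × [1 − (1+0.074)^−4] / 0.074 = 406178.59493
Perpetuity value at year 4: £5,320.00 / 0.074 = 71891.89189
PV of perpetuity: 71891.89189 / (1+0.074)^4 = 54033.46111
Total PV = 406178.59493 + 54033.46111 = 460212.05603

£460212.06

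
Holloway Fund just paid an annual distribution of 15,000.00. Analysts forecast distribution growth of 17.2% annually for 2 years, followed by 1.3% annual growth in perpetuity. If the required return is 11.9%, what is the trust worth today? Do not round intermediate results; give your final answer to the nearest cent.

D_1 = 17580.00000
D_2 = 20603.76000
Terminal value at year 2: TV = D_2×(1+g_2)/(r−g_2) = 20871.60888/0.106 = 196901.97057
P_0 = D_1/(1+r)^1 + D_2/(1+r)^2 + TV/(1+r)^2
    = 15710.45576 + 16454.56135 + 157249.72313 = 189414.74025

189414.74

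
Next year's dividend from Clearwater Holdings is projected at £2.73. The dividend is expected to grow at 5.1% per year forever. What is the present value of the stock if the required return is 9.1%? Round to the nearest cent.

Growing perpetuity: P = D₁ / (r − g) = £2.7300 / (0.091 − 0.051) = £68.25

£68.25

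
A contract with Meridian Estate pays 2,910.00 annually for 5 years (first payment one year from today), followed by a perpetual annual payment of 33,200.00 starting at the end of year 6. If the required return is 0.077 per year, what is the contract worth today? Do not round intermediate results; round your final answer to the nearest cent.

309267.33

PV of 5-year annuity: 2,910.00 × [1 − (1+0.077)^−5] / 0.077 = 11711.23733
Perpetuity value at year 5: 33,200.00 / 0.077 = 431168.83117
PV of perpetuity: 431168.83117 / (1+0.077)^5 = 297556.08915
Total PV = 11711.23733 + 297556.08915 = 309267.32648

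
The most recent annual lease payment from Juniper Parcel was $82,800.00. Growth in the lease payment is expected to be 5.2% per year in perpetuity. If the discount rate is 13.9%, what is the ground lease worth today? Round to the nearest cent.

$1001213.79

D₁ = D₀ × (1 + g) = $82,800.00 × 1.052 = $87,105.6000
Growing perpetuity: P = D₁ / (r − g) = $87,105.6000 / (0.139 − 0.052) = $1,001,213.79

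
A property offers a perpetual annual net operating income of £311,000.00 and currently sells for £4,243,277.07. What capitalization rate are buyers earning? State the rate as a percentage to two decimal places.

7.33%

P = C/r ⇒ r = C/P = £311,000.00/£4,243,277.07 = 0.073292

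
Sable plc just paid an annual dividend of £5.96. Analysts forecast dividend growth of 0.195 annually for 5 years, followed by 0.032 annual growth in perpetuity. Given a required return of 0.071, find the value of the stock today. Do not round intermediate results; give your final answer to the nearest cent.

D_1 = 7.12220
D_2 = 8.51103
D_3 = 10.17068
D_4 = 12.15396
D_5 = 14.52398
Terminal value at year 5: TV = D_5×(1+g_2)/(r−g_2) = 14.98875/0.039 = 384.32698
P_0 = D_1/(1+r)^1 + D_2/(1+r)^2 + D_3/(1+r)^3 + D_4/(1+r)^4 + D_5/(1+r)^5 + TV/(1+r)^5
    = 6.65005 + 7.41999 + 8.27907 + 9.23762 + 10.30715 + 272.74294 = 314.63681

£314.64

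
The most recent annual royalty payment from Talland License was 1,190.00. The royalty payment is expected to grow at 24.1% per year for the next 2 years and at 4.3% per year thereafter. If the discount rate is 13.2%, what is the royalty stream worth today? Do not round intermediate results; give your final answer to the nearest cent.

19495.48

D_1 = 1476.79000
D_2 = 1832.69639
Terminal value at year 2: TV = D_2×(1+g_2)/(r−g_2) = 1911.50233/0.089 = 21477.55432
P_0 = D_1/(1+r)^1 + D_2/(1+r)^2 + TV/(1+r)^2
    = 1304.58481 + 1430.20295 + 16760.69304 = 19495.48080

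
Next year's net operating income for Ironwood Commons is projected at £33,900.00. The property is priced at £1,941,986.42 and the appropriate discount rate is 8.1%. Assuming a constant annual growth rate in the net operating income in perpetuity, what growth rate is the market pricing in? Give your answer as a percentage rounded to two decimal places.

P = D₁/(r−g) ⇒ g = r − D₁/P = 0.081 − £33,900.00/£1,941,986.42 = 0.063544

6.35%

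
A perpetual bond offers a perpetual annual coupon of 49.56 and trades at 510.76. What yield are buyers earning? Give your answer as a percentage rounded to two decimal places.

P = C/r ⇒ r = C/P = 49.56/510.76 = 0.097032

9.70%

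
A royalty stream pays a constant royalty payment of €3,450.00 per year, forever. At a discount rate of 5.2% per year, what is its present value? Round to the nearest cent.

Level perpetuity: PV = C / r = €3,450.00 / 0.052 = €66,346.15

€66346.15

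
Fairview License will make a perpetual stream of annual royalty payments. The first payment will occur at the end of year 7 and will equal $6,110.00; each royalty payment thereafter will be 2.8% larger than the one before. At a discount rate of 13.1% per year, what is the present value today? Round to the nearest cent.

Value at end of year 6: C₁ / (r − g) = $6,110.00 / (0.131 − 0.028) = $59,320.3883
Discount to today: PV = $59,320.3883 / (1 + 0.131)^6 = $59,320.3883 / 2.093031 = $28,341.86

$28341.86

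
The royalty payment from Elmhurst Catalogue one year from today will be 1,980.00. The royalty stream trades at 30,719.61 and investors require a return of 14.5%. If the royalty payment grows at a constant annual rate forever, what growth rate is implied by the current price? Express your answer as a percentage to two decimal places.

P = D₁/(r−g) ⇒ g = r − D₁/P = 0.145 − 1,980.00/30,719.61 = 0.080546

8.05%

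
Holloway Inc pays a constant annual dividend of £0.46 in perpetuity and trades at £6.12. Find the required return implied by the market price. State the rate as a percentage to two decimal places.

P = C/r ⇒ r = C/P = £0.46/£6.12 = 0.075163

7.52%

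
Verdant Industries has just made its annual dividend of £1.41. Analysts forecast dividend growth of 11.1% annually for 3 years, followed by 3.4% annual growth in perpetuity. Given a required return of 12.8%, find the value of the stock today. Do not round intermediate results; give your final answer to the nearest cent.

D_1 = 1.56651
D_2 = 1.74039
D_3 = 1.93358
Terminal value at year 3: TV = D_3×(1+g_2)/(r−g_2) = 1.99932/0.094 = 21.26934
P_0 = D_1/(1+r)^1 + D_2/(1+r)^2 + D_3/(1+r)^3 + TV/(1+r)^3
    = 1.38875 + 1.36782 + 1.34721 + 14.81927 = 18.92304

£18.92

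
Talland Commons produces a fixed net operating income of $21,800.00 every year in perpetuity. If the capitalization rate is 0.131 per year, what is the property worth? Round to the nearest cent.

Level perpetuity: PV = C / r = $21,800.00 / 0.131 = $166,412.21

$166412.21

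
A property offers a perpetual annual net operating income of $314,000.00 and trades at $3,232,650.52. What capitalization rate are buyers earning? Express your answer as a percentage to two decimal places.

9.71%

P = C/r ⇒ r = C/P = $314,000.00/$3,232,650.52 = 0.097134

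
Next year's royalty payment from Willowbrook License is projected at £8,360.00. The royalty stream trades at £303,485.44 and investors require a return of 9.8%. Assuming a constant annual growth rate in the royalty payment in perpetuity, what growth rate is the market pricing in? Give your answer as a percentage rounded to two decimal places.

7.05%

P = D₁/(r−g) ⇒ g = r − D₁/P = 0.098 − £8,360.00/£303,485.44 = 0.070453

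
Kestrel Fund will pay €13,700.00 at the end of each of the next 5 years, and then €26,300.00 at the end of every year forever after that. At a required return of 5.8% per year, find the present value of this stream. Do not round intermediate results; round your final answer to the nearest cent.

PV of 5-year annuity: €13,700.00 × [1 − (1+0.058)^−5] / 0.058 = 58024.73008
Perpetuity value at year 5: €26,300.00 / 0.058 = 453448.27586
PV of perpetuity: 453448.27586 / (1+0.058)^5 = 342057.73563
Total PV = 58024.73008 + 342057.73563 = 400082.46571

€400082.47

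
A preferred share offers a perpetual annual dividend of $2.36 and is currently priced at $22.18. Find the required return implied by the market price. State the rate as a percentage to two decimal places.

P = C/r ⇒ r = C/P = $2.36/$22.18 = 0.106402

10.64%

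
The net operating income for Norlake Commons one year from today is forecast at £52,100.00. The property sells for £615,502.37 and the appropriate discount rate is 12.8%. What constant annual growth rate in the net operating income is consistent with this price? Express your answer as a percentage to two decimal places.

4.34%

P = D₁/(r−g) ⇒ g = r − D₁/P = 0.128 − £52,100.00/£615,502.37 = 0.043354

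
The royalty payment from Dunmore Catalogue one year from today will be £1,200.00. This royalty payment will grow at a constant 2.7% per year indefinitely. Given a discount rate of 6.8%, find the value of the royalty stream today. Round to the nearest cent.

£29268.29

Growing perpetuity: P = D₁ / (r − g) = £1,200.0000 / (0.068 − 0.027) = £29,268.29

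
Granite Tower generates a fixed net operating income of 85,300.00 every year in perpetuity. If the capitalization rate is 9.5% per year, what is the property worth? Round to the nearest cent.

897894.74

Level perpetuity: PV = C / r = 85,300.00 / 0.095 = 897,894.74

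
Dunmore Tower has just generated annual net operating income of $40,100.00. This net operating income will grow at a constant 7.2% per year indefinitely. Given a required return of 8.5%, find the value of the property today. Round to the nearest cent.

D₁ = D₀ × (1 + g) = $40,100.00 × 1.072 = $42,987.2000
Growing perpetuity: P = D₁ / (r − g) = $42,987.2000 / (0.085 − 0.072) = $3,306,707.69

$3306707.69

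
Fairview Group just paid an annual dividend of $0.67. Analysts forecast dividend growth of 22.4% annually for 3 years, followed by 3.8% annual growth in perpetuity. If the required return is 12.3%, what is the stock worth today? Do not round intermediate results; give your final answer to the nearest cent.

$12.99

D_1 = 0.82008
D_2 = 1.00378
D_3 = 1.22862
Terminal value at year 3: TV = D_3×(1+g_2)/(r−g_2) = 1.27531/0.085 = 15.00367
P_0 = D_1/(1+r)^1 + D_2/(1+r)^2 + D_3/(1+r)^3 + TV/(1+r)^3
    = 0.73026 + 0.79594 + 0.86752 + 10.59396 = 12.98767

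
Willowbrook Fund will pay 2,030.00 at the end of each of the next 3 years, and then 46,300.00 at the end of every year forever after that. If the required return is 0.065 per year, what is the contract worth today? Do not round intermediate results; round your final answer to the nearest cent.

PV of 3-year annuity: 2,030.00 × [1 − (1+0.065)^−3] / 0.065 = 5376.40529
Perpetuity value at year 3: 46,300.00 / 0.065 = 712307.69231
PV of perpetuity: 712307.69231 / (1+0.065)^3 = 589683.27616
Total PV = 5376.40529 + 589683.27616 = 595059.68145

595059.68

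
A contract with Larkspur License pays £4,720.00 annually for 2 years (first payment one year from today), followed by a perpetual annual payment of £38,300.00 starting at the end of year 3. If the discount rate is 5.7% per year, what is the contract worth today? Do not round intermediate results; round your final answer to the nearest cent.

PV of 2-year annuity: £4,720.00 × [1 − (1+0.057)^−2] / 0.057 = 8690.13085
Perpetuity value at year 2: £38,300.00 / 0.057 = 671929.82456
PV of perpetuity: 671929.82456 / (1+0.057)^2 = 601414.56789
Total PV = 8690.13085 + 601414.56789 = 610104.69874

£610104.70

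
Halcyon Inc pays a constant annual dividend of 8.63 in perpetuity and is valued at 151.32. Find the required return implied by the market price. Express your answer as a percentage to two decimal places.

P = C/r ⇒ r = C/P = 8.63/151.32 = 0.057031

5.70%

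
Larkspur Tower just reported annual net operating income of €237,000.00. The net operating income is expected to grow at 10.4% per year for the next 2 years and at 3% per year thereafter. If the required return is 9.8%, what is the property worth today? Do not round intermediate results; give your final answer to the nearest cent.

D_1 = 261648.00000
D_2 = 288859.39200
Terminal value at year 2: TV = D_2×(1+g_2)/(r−g_2) = 297525.17376/0.068 = 4375370.20235
P_0 = D_1/(1+r)^1 + D_2/(1+r)^2 + TV/(1+r)^2
    = 238295.08197 + 239597.24089 + 3629193.50164 = 4107085.82449

€4107085.82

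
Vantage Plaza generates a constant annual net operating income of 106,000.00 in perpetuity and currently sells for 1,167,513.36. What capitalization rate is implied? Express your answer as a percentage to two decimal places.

9.08%

P = C/r ⇒ r = C/P = 106,000.00/1,167,513.36 = 0.090791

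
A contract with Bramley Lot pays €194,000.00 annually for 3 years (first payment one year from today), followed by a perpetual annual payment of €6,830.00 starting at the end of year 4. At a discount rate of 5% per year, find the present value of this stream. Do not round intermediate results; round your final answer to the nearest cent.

PV of 3-year annuity: €194,000.00 × [1 − (1+0.05)^−3] / 0.05 = 528310.11770
Perpetuity value at year 3: €6,830.00 / 0.05 = 136600.00000
PV of perpetuity: 136600.00000 / (1+0.05)^3 = 118000.21596
Total PV = 528310.11770 + 118000.21596 = 646310.33366

€646310.33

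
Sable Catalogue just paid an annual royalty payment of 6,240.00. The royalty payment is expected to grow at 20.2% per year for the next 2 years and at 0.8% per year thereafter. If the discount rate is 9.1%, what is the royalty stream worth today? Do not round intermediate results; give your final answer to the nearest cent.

106436.20

D_1 = 7500.48000
D_2 = 9015.57696
Terminal value at year 2: TV = D_2×(1+g_2)/(r−g_2) = 9087.70158/0.083 = 109490.38043
P_0 = D_1/(1+r)^1 + D_2/(1+r)^2 + TV/(1+r)^2
    = 6874.86709 + 7574.32653 + 91987.00175 = 106436.19538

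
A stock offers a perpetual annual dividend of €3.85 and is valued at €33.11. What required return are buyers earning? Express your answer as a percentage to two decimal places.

11.63%

P = C/r ⇒ r = C/P = €3.85/€33.11 = 0.116279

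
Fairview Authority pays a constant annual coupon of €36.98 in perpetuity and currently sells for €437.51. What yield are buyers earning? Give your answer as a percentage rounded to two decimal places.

8.45%

P = C/r ⇒ r = C/P = €36.98/€437.51 = 0.084524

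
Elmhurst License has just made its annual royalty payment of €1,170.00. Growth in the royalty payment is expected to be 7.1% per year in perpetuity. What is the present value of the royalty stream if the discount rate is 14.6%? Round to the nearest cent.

D₁ = D₀ × (1 + g) = €1,170.00 × 1.071 = €1,253.0700
Growing perpetuity: P = D₁ / (r − g) = €1,253.0700 / (0.146 − 0.071) = €16,707.60

€16707.60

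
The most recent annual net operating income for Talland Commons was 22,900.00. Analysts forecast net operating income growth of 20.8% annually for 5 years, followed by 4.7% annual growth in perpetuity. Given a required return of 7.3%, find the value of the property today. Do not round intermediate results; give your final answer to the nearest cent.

1833490.29

D_1 = 27663.20000
D_2 = 33417.14560
D_3 = 40367.91188
D_4 = 48764.43756
D_5 = 58907.44057
Terminal value at year 5: TV = D_5×(1+g_2)/(r−g_2) = 61676.09028/0.026 = 2372157.31828
P_0 = D_1/(1+r)^1 + D_2/(1+r)^2 + D_3/(1+r)^3 + D_4/(1+r)^4 + D_5/(1+r)^5 + TV/(1+r)^5
    = 25781.17428 + 29024.84485 + 32676.61937 + 36787.84361 + 41416.32347 + 1667803.48750 = 1833490.29309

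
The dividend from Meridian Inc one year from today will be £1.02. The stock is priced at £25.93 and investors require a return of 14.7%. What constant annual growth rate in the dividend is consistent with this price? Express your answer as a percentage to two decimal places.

10.77%

P = D₁/(r−g) ⇒ g = r − D₁/P = 0.147 − £1.02/£25.93 = 0.107663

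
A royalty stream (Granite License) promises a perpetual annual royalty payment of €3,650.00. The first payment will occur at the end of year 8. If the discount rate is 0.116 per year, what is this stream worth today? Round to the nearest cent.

Value at end of year 7: C / r = €3,650.00 / 0.116 = €31,465.5172
Discount to today: PV = €31,465.5172 / (1 + 0.116)^7 = €31,465.5172 / 2.156003 = €14,594.38

€14594.38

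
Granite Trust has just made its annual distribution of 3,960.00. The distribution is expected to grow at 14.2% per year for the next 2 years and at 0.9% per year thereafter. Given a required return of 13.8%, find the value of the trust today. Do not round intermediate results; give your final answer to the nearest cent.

D_1 = 4522.32000
D_2 = 5164.48944
Terminal value at year 2: TV = D_2×(1+g_2)/(r−g_2) = 5210.96984/0.129 = 40395.11508
P_0 = D_1/(1+r)^1 + D_2/(1+r)^2 + TV/(1+r)^2
    = 3973.91916 + 3987.88724 + 31192.07925 = 39153.88564

39153.89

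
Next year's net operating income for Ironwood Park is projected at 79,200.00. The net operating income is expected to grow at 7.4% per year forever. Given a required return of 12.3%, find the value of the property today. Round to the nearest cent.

1616326.53

Growing perpetuity: P = D₁ / (r − g) = 79,200.0000 / (0.123 − 0.074) = 1,616,326.53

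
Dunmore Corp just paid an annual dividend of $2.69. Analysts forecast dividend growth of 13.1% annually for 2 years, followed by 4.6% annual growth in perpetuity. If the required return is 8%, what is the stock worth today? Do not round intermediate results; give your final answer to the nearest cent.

D_1 = 3.04239
D_2 = 3.44094
Terminal value at year 2: TV = D_2×(1+g_2)/(r−g_2) = 3.59923/0.034 = 105.85960
P_0 = D_1/(1+r)^1 + D_2/(1+r)^2 + TV/(1+r)^2
    = 2.81703 + 2.95005 + 90.75755 = 96.52463

$96.52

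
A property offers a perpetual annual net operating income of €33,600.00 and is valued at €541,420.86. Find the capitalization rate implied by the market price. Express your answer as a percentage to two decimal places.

6.21%

P = C/r ⇒ r = C/P = €33,600.00/€541,420.86 = 0.062059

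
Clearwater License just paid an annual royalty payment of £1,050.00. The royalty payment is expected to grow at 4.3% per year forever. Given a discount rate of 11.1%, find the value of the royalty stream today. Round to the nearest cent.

D₁ = D₀ × (1 + g) = £1,050.00 × 1.043 = £1,095.1500
Growing perpetuity: P = D₁ / (r − g) = £1,095.1500 / (0.111 − 0.043) = £16,105.15

£16105.15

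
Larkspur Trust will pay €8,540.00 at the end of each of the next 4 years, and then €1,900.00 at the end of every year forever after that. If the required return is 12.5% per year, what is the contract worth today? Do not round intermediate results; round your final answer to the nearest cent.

€35157.45

PV of 4-year annuity: €8,540.00 × [1 − (1+0.125)^−4] / 0.125 = 25668.16034
Perpetuity value at year 4: €1,900.00 / 0.125 = 15200.00000
PV of perpetuity: 15200.00000 / (1+0.125)^4 = 9489.28517
Total PV = 25668.16034 + 9489.28517 = 35157.44551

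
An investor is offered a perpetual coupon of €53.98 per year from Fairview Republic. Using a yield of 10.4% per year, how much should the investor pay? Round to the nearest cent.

€519.04

Level perpetuity: PV = C / r = €53.98 / 0.104 = €519.04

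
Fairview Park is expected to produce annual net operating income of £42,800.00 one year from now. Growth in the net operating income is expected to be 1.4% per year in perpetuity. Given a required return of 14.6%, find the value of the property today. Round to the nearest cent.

£324242.42

Growing perpetuity: P = D₁ / (r − g) = £42,800.0000 / (0.146 − 0.014) = £324,242.42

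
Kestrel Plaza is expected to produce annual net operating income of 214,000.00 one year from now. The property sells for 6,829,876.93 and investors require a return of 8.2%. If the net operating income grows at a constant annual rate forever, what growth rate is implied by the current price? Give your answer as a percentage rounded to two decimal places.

P = D₁/(r−g) ⇒ g = r − D₁/P = 0.082 − 214,000.00/6,829,876.93 = 0.050667

5.07%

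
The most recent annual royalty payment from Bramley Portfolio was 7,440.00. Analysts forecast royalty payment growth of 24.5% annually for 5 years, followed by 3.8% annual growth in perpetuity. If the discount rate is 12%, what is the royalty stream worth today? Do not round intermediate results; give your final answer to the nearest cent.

211521.20

D_1 = 9262.80000
D_2 = 11532.18600
D_3 = 14357.57157
D_4 = 17875.17660
D_5 = 22254.59487
Terminal value at year 5: TV = D_5×(1+g_2)/(r−g_2) = 23100.26948/0.082 = 281710.60339
P_0 = D_1/(1+r)^1 + D_2/(1+r)^2 + D_3/(1+r)^3 + D_4/(1+r)^4 + D_5/(1+r)^5 + TV/(1+r)^5
    = 8270.35714 + 9193.38807 + 10219.43585 + 11359.99789 + 12627.85479 + 159850.16190 = 211521.19565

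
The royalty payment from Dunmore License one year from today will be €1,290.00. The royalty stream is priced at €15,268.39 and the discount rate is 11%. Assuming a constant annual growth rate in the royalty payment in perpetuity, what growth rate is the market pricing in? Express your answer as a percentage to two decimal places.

P = D₁/(r−g) ⇒ g = r − D₁/P = 0.11 − €1,290.00/€15,268.39 = 0.025512

2.55%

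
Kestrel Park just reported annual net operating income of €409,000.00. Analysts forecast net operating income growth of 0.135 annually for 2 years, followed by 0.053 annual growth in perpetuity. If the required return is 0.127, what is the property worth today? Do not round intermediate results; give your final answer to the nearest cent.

D_1 = 464215.00000
D_2 = 526884.02500
Terminal value at year 2: TV = D_2×(1+g_2)/(r−g_2) = 554808.87833/0.074 = 7497417.27466
P_0 = D_1/(1+r)^1 + D_2/(1+r)^2 + TV/(1+r)^2
    = 411903.28305 + 414827.17503 + 5902878.58530 = 6729609.04338

€6729609.04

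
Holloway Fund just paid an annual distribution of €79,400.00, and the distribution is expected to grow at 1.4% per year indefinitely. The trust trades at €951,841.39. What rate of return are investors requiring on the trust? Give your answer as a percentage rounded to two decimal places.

9.86%

D₁ = €79,400.00 × 1.014 = €80,511.6000
P = D₁/(r − g) ⇒ r = D₁/P + g = €80,511.6000/€951,841.39 + 0.014 = 0.084585 + 0.014 = 0.098585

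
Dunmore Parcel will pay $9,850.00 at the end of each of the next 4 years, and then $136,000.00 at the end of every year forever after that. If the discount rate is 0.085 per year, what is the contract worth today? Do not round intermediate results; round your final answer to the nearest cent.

$1186783.48

PV of 4-year annuity: $9,850.00 × [1 − (1+0.085)^−4] / 0.085 = 32264.62706
Perpetuity value at year 4: $136,000.00 / 0.085 = 1600000.00000
PV of perpetuity: 1600000.00000 / (1+0.085)^4 = 1154518.85483
Total PV = 32264.62706 + 1154518.85483 = 1186783.48189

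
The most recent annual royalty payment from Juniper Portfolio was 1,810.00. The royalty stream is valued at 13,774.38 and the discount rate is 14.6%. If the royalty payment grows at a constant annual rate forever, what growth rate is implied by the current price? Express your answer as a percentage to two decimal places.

1.29%

P = D₀(1+g)/(r−g) ⇒ P(r−g) = D₀(1+g) ⇒ g(P+D₀) = P·r − D₀
g = (P·r − D₀)/(P + D₀) = (13,774.38×0.146 − 1,810.00) / (13,774.38 + 1,810.00) = 0.012901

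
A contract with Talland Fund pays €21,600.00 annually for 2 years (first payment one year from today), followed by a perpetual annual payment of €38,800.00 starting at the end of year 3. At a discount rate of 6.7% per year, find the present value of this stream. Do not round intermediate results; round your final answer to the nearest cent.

PV of 2-year annuity: €21,600.00 × [1 − (1+0.067)^−2] / 0.067 = 39216.18918
Perpetuity value at year 2: €38,800.00 / 0.067 = 579104.47761
PV of perpetuity: 579104.47761 / (1+0.067)^2 = 508660.58224
Total PV = 39216.18918 + 508660.58224 = 547876.77142

€547876.77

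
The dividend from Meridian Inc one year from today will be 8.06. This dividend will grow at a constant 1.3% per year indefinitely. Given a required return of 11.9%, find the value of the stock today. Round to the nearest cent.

Growing perpetuity: P = D₁ / (r − g) = 8.0600 / (0.119 − 0.013) = 76.04

76.04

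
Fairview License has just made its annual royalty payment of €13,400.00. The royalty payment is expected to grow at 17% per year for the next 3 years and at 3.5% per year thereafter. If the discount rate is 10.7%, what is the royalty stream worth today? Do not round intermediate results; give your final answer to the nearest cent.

D_1 = 15678.00000
D_2 = 18343.26000
D_3 = 21461.61420
Terminal value at year 3: TV = D_3×(1+g_2)/(r−g_2) = 22212.77070/0.072 = 308510.70412
P_0 = D_1/(1+r)^1 + D_2/(1+r)^2 + D_3/(1+r)^3 + TV/(1+r)^3
    = 14162.60163 + 14968.60334 + 15820.47508 + 227419.32927 = 272371.00932

€272371.01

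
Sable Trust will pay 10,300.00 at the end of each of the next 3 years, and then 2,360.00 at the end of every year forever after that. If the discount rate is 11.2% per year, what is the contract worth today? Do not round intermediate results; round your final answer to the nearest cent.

40407.23

PV of 3-year annuity: 10,300.00 × [1 − (1+0.112)^−3] / 0.112 = 25082.96504
Perpetuity value at year 3: 2,360.00 / 0.112 = 21071.42857
PV of perpetuity: 21071.42857 / (1+0.112)^3 = 15324.26377
Total PV = 25082.96504 + 15324.26377 = 40407.22881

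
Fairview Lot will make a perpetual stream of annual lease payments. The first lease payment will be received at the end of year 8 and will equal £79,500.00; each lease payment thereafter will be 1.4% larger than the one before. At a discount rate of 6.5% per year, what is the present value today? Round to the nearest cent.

£1003112.63

Value at end of year 7: C₁ / (r − g) = £79,500.00 / (0.065 − 0.014) = £1,558,823.5294
Discount to today: PV = £1,558,823.5294 / (1 + 0.065)^7 = £1,558,823.5294 / 1.553987 = £1,003,112.63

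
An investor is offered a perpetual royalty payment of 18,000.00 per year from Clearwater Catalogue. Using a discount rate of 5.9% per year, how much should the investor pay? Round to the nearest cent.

305084.75

Level perpetuity: PV = C / r = 18,000.00 / 0.059 = 305,084.75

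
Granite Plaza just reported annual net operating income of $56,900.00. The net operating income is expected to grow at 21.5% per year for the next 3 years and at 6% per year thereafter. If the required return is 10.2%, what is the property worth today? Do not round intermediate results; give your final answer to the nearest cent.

$2132816.91

D_1 = 69133.50000
D_2 = 83997.20250
D_3 = 102056.60104
Terminal value at year 3: TV = D_3×(1+g_2)/(r−g_2) = 108179.99710/0.042 = 2575714.21666
P_0 = D_1/(1+r)^1 + D_2/(1+r)^2 + D_3/(1+r)^3 + TV/(1+r)^3
    = 62734.57350 + 69167.42904 + 76259.91496 + 1924654.99665 = 2132816.91416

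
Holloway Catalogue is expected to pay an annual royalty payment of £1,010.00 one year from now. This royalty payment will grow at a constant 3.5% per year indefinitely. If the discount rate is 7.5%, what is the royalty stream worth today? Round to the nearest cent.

Growing perpetuity: P = D₁ / (r − g) = £1,010.0000 / (0.075 − 0.035) = £25,250.00

£25250.00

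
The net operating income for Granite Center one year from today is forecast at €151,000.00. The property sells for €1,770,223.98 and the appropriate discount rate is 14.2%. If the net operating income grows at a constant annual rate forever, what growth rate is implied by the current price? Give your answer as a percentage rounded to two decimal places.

5.67%

P = D₁/(r−g) ⇒ g = r − D₁/P = 0.142 − €151,000.00/€1,770,223.98 = 0.056700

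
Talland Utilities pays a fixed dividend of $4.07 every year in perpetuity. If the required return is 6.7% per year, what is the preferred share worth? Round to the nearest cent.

Level perpetuity: PV = C / r = $4.07 / 0.067 = $60.75

$60.75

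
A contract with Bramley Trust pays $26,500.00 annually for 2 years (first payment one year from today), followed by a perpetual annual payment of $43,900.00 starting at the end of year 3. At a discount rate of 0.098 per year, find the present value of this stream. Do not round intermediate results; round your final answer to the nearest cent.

PV of 2-year annuity: $26,500.00 × [1 − (1+0.098)^−2] / 0.098 = 46115.47407
Perpetuity value at year 2: $43,900.00 / 0.098 = 447959.18367
PV of perpetuity: 447959.18367 / (1+0.098)^2 = 371564.11531
Total PV = 46115.47407 + 371564.11531 = 417679.58938

$417679.59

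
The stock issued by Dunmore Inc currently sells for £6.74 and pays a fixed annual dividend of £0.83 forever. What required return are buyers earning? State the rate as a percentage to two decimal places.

12.31%

P = C/r ⇒ r = C/P = £0.83/£6.74 = 0.123145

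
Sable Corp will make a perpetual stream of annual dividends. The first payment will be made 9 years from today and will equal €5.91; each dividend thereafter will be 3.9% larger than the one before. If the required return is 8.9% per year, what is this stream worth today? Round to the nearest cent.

Value at end of year 8: C₁ / (r − g) = €5.91 / (0.089 − 0.039) = €118.2000
Discount to today: PV = €118.2000 / (1 + 0.089)^8 = €118.2000 / 1.977985 = €59.76

€59.76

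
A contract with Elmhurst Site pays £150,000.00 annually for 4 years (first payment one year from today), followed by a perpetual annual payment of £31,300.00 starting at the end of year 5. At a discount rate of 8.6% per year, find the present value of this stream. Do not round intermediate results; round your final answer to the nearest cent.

PV of 4-year annuity: £150,000.00 × [1 − (1+0.086)^−4] / 0.086 = 490255.42893
Perpetuity value at year 4: £31,300.00 / 0.086 = 363953.48837
PV of perpetuity: 363953.48837 / (1+0.086)^4 = 261653.52220
Total PV = 490255.42893 + 261653.52220 = 751908.95113

£751908.95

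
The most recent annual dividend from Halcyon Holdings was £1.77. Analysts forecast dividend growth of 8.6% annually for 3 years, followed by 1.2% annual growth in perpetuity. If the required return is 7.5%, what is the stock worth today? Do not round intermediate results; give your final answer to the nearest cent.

£34.73

D_1 = 1.92222
D_2 = 2.08753
D_3 = 2.26706
Terminal value at year 3: TV = D_3×(1+g_2)/(r−g_2) = 2.29426/0.063 = 36.41688
P_0 = D_1/(1+r)^1 + D_2/(1+r)^2 + D_3/(1+r)^3 + TV/(1+r)^3
    = 1.78811 + 1.80641 + 1.82489 + 29.31415 = 34.73356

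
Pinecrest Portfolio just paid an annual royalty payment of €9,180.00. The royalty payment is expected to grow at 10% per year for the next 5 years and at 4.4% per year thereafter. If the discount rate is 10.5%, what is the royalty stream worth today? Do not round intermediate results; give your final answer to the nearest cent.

€198871.53

D_1 = 10098.00000
D_2 = 11107.80000
D_3 = 12218.58000
D_4 = 13440.43800
D_5 = 14784.48180
Terminal value at year 5: TV = D_5×(1+g_2)/(r−g_2) = 15434.99900/0.061 = 253032.77048
P_0 = D_1/(1+r)^1 + D_2/(1+r)^2 + D_3/(1+r)^3 + D_4/(1+r)^4 + D_5/(1+r)^5 + TV/(1+r)^5
    = 9138.46154 + 9097.11103 + 9055.94764 + 9014.97050 + 8974.17878 + 153590.86297 = 198871.53245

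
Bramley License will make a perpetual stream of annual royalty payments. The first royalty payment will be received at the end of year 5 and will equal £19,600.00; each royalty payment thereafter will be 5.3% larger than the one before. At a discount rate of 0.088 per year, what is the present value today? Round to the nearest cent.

Value at end of year 4: C₁ / (r − g) = £19,600.00 / (0.088 − 0.053) = £560,000.0000
Discount to today: PV = £560,000.0000 / (1 + 0.088)^4 = £560,000.0000 / 1.401250 = £399,643.22

£399643.22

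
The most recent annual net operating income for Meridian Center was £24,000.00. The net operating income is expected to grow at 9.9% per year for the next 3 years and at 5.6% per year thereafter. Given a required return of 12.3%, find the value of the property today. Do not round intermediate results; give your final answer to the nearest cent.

D_1 = 26376.00000
D_2 = 28987.22400
D_3 = 31856.95918
Terminal value at year 3: TV = D_3×(1+g_2)/(r−g_2) = 33640.94889/0.067 = 502103.71477
P_0 = D_1/(1+r)^1 + D_2/(1+r)^2 + D_3/(1+r)^3 + TV/(1+r)^3
    = 23487.08816 + 22985.13792 + 22493.91503 + 354530.95922 = 423497.10032

£423497.10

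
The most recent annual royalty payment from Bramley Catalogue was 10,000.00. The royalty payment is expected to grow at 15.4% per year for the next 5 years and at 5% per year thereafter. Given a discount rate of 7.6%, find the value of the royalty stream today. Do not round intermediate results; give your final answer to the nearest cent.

635021.69

D_1 = 11540.00000
D_2 = 13317.16000
D_3 = 15368.00264
D_4 = 17734.67505
D_5 = 20465.81500
Terminal value at year 5: TV = D_5×(1+g_2)/(r−g_2) = 21489.10575/0.026 = 826504.06746
P_0 = D_1/(1+r)^1 + D_2/(1+r)^2 + D_3/(1+r)^3 + D_4/(1+r)^4 + D_5/(1+r)^5 + TV/(1+r)^5
    = 10724.90706 + 11502.36315 + 12336.17758 + 13230.43581 + 14189.51944 + 573038.28521 = 635021.68825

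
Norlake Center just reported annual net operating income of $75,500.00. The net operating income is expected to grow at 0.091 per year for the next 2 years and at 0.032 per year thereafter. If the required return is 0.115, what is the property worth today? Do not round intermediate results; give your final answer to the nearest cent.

$1044929.14

D_1 = 82370.50000
D_2 = 89866.21550
Terminal value at year 2: TV = D_2×(1+g_2)/(r−g_2) = 92741.93440/0.083 = 1117372.70357
P_0 = D_1/(1+r)^1 + D_2/(1+r)^2 + TV/(1+r)^2
    = 73874.88789 + 72284.75578 + 898769.49351 = 1044929.13718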